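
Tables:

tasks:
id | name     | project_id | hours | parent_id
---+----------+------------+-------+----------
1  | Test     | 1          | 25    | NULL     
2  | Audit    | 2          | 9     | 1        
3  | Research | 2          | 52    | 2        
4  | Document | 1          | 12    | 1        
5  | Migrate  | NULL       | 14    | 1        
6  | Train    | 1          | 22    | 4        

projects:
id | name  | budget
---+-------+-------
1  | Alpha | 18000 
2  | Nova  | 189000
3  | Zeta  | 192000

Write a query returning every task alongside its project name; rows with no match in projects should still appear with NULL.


LEFT JOIN keeps every row from tasks (the left table); where project_id has no match in projects, the project columns become NULL. Walk through each task:
  - task 1 (Test): project_id=1 -> matches Alpha
  - task 2 (Audit): project_id=2 -> matches Nova
  - task 3 (Research): project_id=2 -> matches Nova
  - task 4 (Document): project_id=1 -> matches Alpha
  - task 5 (Migrate): project_id=NULL, no match -> kept with NULL
  - task 6 (Train): project_id=1 -> matches Alpha
All 6 rows appear; 1 has NULL project.

SQL:
SELECT a.name, b.name AS project
FROM tasks a
LEFT JOIN projects b ON a.project_id = b.id

Result:
name     | project
---------+--------
Test     | Alpha  
Audit    | Nova   
Research | Nova   
Document | Alpha  
Migrate  | NULL   
Train    | Alpha  


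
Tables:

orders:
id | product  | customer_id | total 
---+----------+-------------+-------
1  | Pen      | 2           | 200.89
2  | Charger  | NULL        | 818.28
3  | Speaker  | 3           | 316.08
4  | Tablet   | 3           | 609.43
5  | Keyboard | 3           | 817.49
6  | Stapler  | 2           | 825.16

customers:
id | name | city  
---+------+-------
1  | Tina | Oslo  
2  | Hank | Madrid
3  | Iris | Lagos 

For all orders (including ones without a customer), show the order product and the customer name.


LEFT JOIN keeps every row from orders (the left table); where customer_id has no match in customers, the customer columns become NULL. Walk through each order:
  - order 1 (Pen): customer_id=2 -> matches Hank
  - order 2 (Charger): customer_id=NULL, no match -> kept with NULL
  - order 3 (Speaker): customer_id=3 -> matches Iris
  - order 4 (Tablet): customer_id=3 -> matches Iris
  - order 5 (Keyboard): customer_id=3 -> matches Iris
  - order 6 (Stapler): customer_id=2 -> matches Hank
All 6 rows appear; 1 has NULL customer.

SQL:
SELECT a.product, b.name AS customer
FROM orders a
LEFT JOIN customers b ON a.customer_id = b.id

Result:
product  | customer
---------+---------
Pen      | Hank    
Charger  | NULL    
Speaker  | Iris    
Tablet   | Iris    
Keyboard | Iris    
Stapler  | Hank    


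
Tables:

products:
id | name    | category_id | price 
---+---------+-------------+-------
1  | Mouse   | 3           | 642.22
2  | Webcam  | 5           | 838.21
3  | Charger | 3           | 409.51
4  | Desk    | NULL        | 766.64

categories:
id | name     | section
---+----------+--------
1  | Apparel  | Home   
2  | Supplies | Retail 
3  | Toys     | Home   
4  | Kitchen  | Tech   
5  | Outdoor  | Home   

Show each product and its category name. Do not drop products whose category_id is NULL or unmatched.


LEFT JOIN keeps every row from products (the left table); where category_id has no match in categories, the category columns become NULL. Walk through each product:
  - product 1 (Mouse): category_id=3 -> matches Toys
  - product 2 (Webcam): category_id=5 -> matches Outdoor
  - product 3 (Charger): category_id=3 -> matches Toys
  - product 4 (Desk): category_id=NULL, no match -> kept with NULL
All 4 rows appear; 1 has NULL category.

SQL:
SELECT a.name, b.name AS category
FROM products a
LEFT JOIN categories b ON a.category_id = b.id

Result:
name    | category
--------+---------
Mouse   | Toys    
Webcam  | Outdoor 
Charger | Toys    
Desk    | NULL    


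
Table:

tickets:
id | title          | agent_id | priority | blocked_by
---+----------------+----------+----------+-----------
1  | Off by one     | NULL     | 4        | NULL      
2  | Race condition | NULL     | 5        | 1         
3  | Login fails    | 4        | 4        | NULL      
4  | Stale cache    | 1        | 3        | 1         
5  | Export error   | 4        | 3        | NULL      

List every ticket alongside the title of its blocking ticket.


This is a self-join: tickets is joined to a second copy of itself, matching each row's blocked_by to another row's id. Use LEFT JOIN so rows with blocked_by=NULL are kept.
  - ticket 1 (Off by one): blocked_by=NULL -> NULL
  - ticket 2 (Race condition): blocked_by=1 -> Off by one
  - ticket 3 (Login fails): blocked_by=NULL -> NULL
  - ticket 4 (Stale cache): blocked_by=1 -> Off by one
  - ticket 5 (Export error): blocked_by=NULL -> NULL

SQL:
SELECT a.title AS item, b.title AS blocked_by
FROM tickets a
LEFT JOIN tickets b ON a.blocked_by = b.id

Result:
item           | blocked_by
---------------+-----------
Off by one     | NULL      
Race condition | Off by one
Login fails    | NULL      
Stale cache    | Off by one
Export error   | NULL      


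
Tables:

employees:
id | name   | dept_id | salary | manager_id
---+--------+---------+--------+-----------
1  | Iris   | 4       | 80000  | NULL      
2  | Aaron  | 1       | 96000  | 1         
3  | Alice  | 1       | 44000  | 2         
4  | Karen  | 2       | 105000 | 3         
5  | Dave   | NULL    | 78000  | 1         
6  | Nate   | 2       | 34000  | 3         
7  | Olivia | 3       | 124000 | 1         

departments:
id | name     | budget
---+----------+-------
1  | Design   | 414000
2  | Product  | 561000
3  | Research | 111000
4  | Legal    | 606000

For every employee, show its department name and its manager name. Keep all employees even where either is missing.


Two LEFT JOINs from the same base table employees: one to departments via dept_id, one to employees itself via manager_id. Both are LEFT so every employee is preserved.
Match against departments:
  - employee 1 (Iris): dept_id=4 -> matches Legal
  - employee 2 (Aaron): dept_id=1 -> matches Design
  - employee 3 (Alice): dept_id=1 -> matches Design
  - employee 4 (Karen): dept_id=2 -> matches Product
  - employee 5 (Dave): dept_id=NULL, no match -> kept with NULL
  - employee 6 (Nate): dept_id=2 -> matches Product
  - employee 7 (Olivia): dept_id=3 -> matches Research
Match against employees (self):
  - employee 1 (Iris): manager_id=NULL -> NULL
  - employee 2 (Aaron): manager_id=1 -> Iris
  - employee 3 (Alice): manager_id=2 -> Aaron
  - employee 4 (Karen): manager_id=3 -> Alice
  - employee 5 (Dave): manager_id=1 -> Iris
  - employee 6 (Nate): manager_id=3 -> Alice
  - employee 7 (Olivia): manager_id=1 -> Iris

SQL:
SELECT a.name, b.name AS department, c.name AS manager
FROM employees a
LEFT JOIN departments b ON a.dept_id = b.id
LEFT JOIN employees c ON a.manager_id = c.id

Result:
name   | department | manager
-------+------------+--------
Iris   | Legal      | NULL   
Aaron  | Design     | Iris   
Alice  | Design     | Aaron  
Karen  | Product    | Alice  
Dave   | NULL       | Iris   
Nate   | Product    | Alice  
Olivia | Research   | Iris   


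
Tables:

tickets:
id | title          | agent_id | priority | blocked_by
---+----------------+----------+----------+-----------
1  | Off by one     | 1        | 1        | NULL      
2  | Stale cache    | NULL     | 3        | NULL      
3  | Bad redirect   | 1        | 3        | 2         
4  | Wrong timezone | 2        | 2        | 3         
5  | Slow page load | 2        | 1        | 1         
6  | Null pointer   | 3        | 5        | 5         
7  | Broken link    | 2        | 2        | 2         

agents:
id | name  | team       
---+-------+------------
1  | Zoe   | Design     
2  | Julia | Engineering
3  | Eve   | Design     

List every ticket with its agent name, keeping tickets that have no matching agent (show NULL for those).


LEFT JOIN keeps every row from tickets (the left table); where agent_id has no match in agents, the agent columns become NULL. Walk through each ticket:
  - ticket 1 (Off by one): agent_id=1 -> matches Zoe
  - ticket 2 (Stale cache): agent_id=NULL, no match -> kept with NULL
  - ticket 3 (Bad redirect): agent_id=1 -> matches Zoe
  - ticket 4 (Wrong timezone): agent_id=2 -> matches Julia
  - ticket 5 (Slow page load): agent_id=2 -> matches Julia
  - ticket 6 (Null pointer): agent_id=3 -> matches Eve
  - ticket 7 (Broken link): agent_id=2 -> matches Julia
All 7 rows appear; 1 has NULL agent.

SQL:
SELECT a.title, b.name AS agent
FROM tickets a
LEFT JOIN agents b ON a.agent_id = b.id

Result:
title          | agent
---------------+------
Off by one     | Zoe  
Stale cache    | NULL 
Bad redirect   | Zoe  
Wrong timezone | Julia
Slow page load | Julia
Null pointer   | Eve  
Broken link    | Julia


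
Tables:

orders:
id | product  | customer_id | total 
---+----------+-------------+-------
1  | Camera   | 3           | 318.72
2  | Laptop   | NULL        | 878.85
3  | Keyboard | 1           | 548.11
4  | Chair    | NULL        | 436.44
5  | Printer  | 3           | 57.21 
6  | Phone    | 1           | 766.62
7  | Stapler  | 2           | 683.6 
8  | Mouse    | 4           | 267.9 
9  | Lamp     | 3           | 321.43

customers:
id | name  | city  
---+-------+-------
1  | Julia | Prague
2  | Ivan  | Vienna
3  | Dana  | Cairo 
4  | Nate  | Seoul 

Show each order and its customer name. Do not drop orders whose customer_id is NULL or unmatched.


LEFT JOIN keeps every row from orders (the left table); where customer_id has no match in customers, the customer columns become NULL. Walk through each order:
  - order 1 (Camera): customer_id=3 -> matches Dana
  - order 2 (Laptop): customer_id=NULL, no match -> kept with NULL
  - order 3 (Keyboard): customer_id=1 -> matches Julia
  - order 4 (Chair): customer_id=NULL, no match -> kept with NULL
  - order 5 (Printer): customer_id=3 -> matches Dana
  - order 6 (Phone): customer_id=1 -> matches Julia
  - order 7 (Stapler): customer_id=2 -> matches Ivan
  - order 8 (Mouse): customer_id=4 -> matches Nate
  - order 9 (Lamp): customer_id=3 -> matches Dana
All 9 rows appear; 2 have NULL customer.

SQL:
SELECT a.product, b.name AS customer
FROM orders a
LEFT JOIN customers b ON a.customer_id = b.id

Result:
product  | customer
---------+---------
Camera   | Dana    
Laptop   | NULL    
Keyboard | Julia   
Chair    | NULL    
Printer  | Dana    
Phone    | Julia   
Stapler  | Ivan    
Mouse    | Nate    
Lamp     | Dana    


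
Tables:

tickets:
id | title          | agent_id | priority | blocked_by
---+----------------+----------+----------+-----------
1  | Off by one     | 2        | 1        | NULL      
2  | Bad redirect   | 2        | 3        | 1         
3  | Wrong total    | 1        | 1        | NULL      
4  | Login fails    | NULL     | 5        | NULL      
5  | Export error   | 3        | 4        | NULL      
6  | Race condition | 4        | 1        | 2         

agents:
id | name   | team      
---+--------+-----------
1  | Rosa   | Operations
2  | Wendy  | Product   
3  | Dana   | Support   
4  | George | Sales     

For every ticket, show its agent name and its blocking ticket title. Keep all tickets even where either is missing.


Two LEFT JOINs from the same base table tickets: one to agents via agent_id, one to tickets itself via blocked_by. Both are LEFT so every ticket is preserved.
Match against agents:
  - ticket 1 (Off by one): agent_id=2 -> matches Wendy
  - ticket 2 (Bad redirect): agent_id=2 -> matches Wendy
  - ticket 3 (Wrong total): agent_id=1 -> matches Rosa
  - ticket 4 (Login fails): agent_id=NULL, no match -> kept with NULL
  - ticket 5 (Export error): agent_id=3 -> matches Dana
  - ticket 6 (Race condition): agent_id=4 -> matches George
Match against tickets (self):
  - ticket 1 (Off by one): blocked_by=NULL -> NULL
  - ticket 2 (Bad redirect): blocked_by=1 -> Off by one
  - ticket 3 (Wrong total): blocked_by=NULL -> NULL
  - ticket 4 (Login fails): blocked_by=NULL -> NULL
  - ticket 5 (Export error): blocked_by=NULL -> NULL
  - ticket 6 (Race condition): blocked_by=2 -> Bad redirect

SQL:
SELECT a.title, b.name AS agent, c.title AS blocked_by
FROM tickets a
LEFT JOIN agents b ON a.agent_id = b.id
LEFT JOIN tickets c ON a.blocked_by = c.id

Result:
title          | agent  | blocked_by  
---------------+--------+-------------
Off by one     | Wendy  | NULL        
Bad redirect   | Wendy  | Off by one  
Wrong total    | Rosa   | NULL        
Login fails    | NULL   | NULL        
Export error   | Dana   | NULL        
Race condition | George | Bad redirect


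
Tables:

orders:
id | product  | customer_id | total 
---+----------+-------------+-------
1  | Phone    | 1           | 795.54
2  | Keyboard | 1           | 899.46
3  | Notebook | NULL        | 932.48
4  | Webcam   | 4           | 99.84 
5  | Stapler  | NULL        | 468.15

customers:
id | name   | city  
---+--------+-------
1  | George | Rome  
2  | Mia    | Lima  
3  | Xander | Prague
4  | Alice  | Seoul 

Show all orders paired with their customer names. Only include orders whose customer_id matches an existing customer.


INNER JOIN keeps only orders rows whose customer_id matches an id in customers. Walk through each order:
  - order 1 (Phone): customer_id=1 -> matches George
  - order 2 (Keyboard): customer_id=1 -> matches George
  - order 3 (Notebook): customer_id=NULL, no match -> dropped
  - order 4 (Webcam): customer_id=4 -> matches Alice
  - order 5 (Stapler): customer_id=NULL, no match -> dropped
So 2 of 5 rows are dropped.

SQL:
SELECT a.product, b.name AS customer
FROM orders a
INNER JOIN customers b ON a.customer_id = b.id

Result:
product  | customer
---------+---------
Phone    | George  
Keyboard | George  
Webcam   | Alice   


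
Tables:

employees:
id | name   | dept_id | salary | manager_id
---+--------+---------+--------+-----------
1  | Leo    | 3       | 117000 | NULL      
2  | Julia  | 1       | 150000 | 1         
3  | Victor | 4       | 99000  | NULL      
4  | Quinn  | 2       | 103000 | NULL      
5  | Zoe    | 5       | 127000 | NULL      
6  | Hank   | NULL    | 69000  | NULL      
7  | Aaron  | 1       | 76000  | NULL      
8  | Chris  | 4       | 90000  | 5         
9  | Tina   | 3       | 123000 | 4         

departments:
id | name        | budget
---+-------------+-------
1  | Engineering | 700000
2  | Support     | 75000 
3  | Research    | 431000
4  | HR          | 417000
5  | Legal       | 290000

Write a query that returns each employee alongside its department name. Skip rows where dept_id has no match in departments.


INNER JOIN keeps only employees rows whose dept_id matches an id in departments. Walk through each employee:
  - employee 1 (Leo): dept_id=3 -> matches Research
  - employee 2 (Julia): dept_id=1 -> matches Engineering
  - employee 3 (Victor): dept_id=4 -> matches HR
  - employee 4 (Quinn): dept_id=2 -> matches Support
  - employee 5 (Zoe): dept_id=5 -> matches Legal
  - employee 6 (Hank): dept_id=NULL, no match -> dropped
  - employee 7 (Aaron): dept_id=1 -> matches Engineering
  - employee 8 (Chris): dept_id=4 -> matches HR
  - employee 9 (Tina): dept_id=3 -> matches Research
So 1 of 9 rows is dropped.

SQL:
SELECT a.name, b.name AS department
FROM employees a
INNER JOIN departments b ON a.dept_id = b.id

Result:
name   | department 
-------+------------
Leo    | Research   
Julia  | Engineering
Victor | HR         
Quinn  | Support    
Zoe    | Legal      
Aaron  | Engineering
Chris  | HR         
Tina   | Research   


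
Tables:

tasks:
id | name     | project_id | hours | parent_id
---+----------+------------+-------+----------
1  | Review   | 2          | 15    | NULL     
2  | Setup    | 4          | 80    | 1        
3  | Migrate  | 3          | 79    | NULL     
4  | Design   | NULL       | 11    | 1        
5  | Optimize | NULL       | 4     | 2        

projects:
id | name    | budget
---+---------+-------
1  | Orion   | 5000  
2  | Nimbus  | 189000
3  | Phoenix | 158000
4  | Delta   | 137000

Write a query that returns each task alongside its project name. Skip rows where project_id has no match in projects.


INNER JOIN keeps only tasks rows whose project_id matches an id in projects. Walk through each task:
  - task 1 (Review): project_id=2 -> matches Nimbus
  - task 2 (Setup): project_id=4 -> matches Delta
  - task 3 (Migrate): project_id=3 -> matches Phoenix
  - task 4 (Design): project_id=NULL, no match -> dropped
  - task 5 (Optimize): project_id=NULL, no match -> dropped
So 2 of 5 rows are dropped.

SQL:
SELECT a.name, b.name AS project
FROM tasks a
INNER JOIN projects b ON a.project_id = b.id

Result:
name    | project
--------+--------
Review  | Nimbus 
Setup   | Delta  
Migrate | Phoenix


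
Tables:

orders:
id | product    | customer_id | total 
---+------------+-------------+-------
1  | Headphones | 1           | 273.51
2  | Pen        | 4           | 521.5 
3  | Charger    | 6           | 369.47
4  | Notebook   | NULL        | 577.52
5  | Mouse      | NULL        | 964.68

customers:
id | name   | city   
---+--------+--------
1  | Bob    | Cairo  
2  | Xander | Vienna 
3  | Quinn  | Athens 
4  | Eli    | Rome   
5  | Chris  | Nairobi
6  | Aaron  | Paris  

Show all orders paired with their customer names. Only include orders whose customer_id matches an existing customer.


INNER JOIN keeps only orders rows whose customer_id matches an id in customers. Walk through each order:
  - order 1 (Headphones): customer_id=1 -> matches Bob
  - order 2 (Pen): customer_id=4 -> matches Eli
  - order 3 (Charger): customer_id=6 -> matches Aaron
  - order 4 (Notebook): customer_id=NULL, no match -> dropped
  - order 5 (Mouse): customer_id=NULL, no match -> dropped
So 2 of 5 rows are dropped.

SQL:
SELECT a.product, b.name AS customer
FROM orders a
INNER JOIN customers b ON a.customer_id = b.id

Result:
product    | customer
-----------+---------
Headphones | Bob     
Pen        | Eli     
Charger    | Aaron   


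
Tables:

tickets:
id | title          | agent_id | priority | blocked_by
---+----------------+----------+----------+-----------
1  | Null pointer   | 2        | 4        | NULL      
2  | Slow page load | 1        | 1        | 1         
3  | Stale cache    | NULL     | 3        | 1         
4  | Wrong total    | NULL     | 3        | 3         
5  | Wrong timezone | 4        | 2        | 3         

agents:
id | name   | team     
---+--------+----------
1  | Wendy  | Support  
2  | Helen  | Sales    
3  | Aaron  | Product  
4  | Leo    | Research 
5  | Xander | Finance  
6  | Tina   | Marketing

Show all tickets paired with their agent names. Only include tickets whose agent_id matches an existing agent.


INNER JOIN keeps only tickets rows whose agent_id matches an id in agents. Walk through each ticket:
  - ticket 1 (Null pointer): agent_id=2 -> matches Helen
  - ticket 2 (Slow page load): agent_id=1 -> matches Wendy
  - ticket 3 (Stale cache): agent_id=NULL, no match -> dropped
  - ticket 4 (Wrong total): agent_id=NULL, no match -> dropped
  - ticket 5 (Wrong timezone): agent_id=4 -> matches Leo
So 2 of 5 rows are dropped.

SQL:
SELECT a.title, b.name AS agent
FROM tickets a
INNER JOIN agents b ON a.agent_id = b.id

Result:
title          | agent
---------------+------
Null pointer   | Helen
Slow page load | Wendy
Wrong timezone | Leo  


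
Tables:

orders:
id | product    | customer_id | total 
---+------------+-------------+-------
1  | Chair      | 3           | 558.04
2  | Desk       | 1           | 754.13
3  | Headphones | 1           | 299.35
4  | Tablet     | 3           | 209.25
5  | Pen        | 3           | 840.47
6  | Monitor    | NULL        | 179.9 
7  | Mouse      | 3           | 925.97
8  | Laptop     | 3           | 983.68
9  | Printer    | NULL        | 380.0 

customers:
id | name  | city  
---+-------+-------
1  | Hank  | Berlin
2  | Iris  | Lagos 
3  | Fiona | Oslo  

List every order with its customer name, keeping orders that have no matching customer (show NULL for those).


LEFT JOIN keeps every row from orders (the left table); where customer_id has no match in customers, the customer columns become NULL. Walk through each order:
  - order 1 (Chair): customer_id=3 -> matches Fiona
  - order 2 (Desk): customer_id=1 -> matches Hank
  - order 3 (Headphones): customer_id=1 -> matches Hank
  - order 4 (Tablet): customer_id=3 -> matches Fiona
  - order 5 (Pen): customer_id=3 -> matches Fiona
  - order 6 (Monitor): customer_id=NULL, no match -> kept with NULL
  - order 7 (Mouse): customer_id=3 -> matches Fiona
  - order 8 (Laptop): customer_id=3 -> matches Fiona
  - order 9 (Printer): customer_id=NULL, no match -> kept with NULL
All 9 rows appear; 2 have NULL customer.

SQL:
SELECT a.product, b.name AS customer
FROM orders a
LEFT JOIN customers b ON a.customer_id = b.id

Result:
product    | customer
-----------+---------
Chair      | Fiona   
Desk       | Hank    
Headphones | Hank    
Tablet     | Fiona   
Pen        | Fiona   
Monitor    | NULL    
Mouse      | Fiona   
Laptop     | Fiona   
Printer    | NULL    


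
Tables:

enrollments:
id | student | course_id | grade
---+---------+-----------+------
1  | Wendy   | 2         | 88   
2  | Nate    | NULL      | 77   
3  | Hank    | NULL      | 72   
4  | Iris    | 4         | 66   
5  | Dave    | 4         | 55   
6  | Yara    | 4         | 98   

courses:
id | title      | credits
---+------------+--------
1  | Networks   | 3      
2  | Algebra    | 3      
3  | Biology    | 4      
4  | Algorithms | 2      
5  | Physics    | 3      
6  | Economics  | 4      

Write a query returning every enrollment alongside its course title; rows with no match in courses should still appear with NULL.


LEFT JOIN keeps every row from enrollments (the left table); where course_id has no match in courses, the course columns become NULL. Walk through each enrollment:
  - enrollment 1 (Wendy): course_id=2 -> matches Algebra
  - enrollment 2 (Nate): course_id=NULL, no match -> kept with NULL
  - enrollment 3 (Hank): course_id=NULL, no match -> kept with NULL
  - enrollment 4 (Iris): course_id=4 -> matches Algorithms
  - enrollment 5 (Dave): course_id=4 -> matches Algorithms
  - enrollment 6 (Yara): course_id=4 -> matches Algorithms
All 6 rows appear; 2 have NULL course.

SQL:
SELECT a.student, b.title AS course
FROM enrollments a
LEFT JOIN courses b ON a.course_id = b.id

Result:
student | course    
--------+-----------
Wendy   | Algebra   
Nate    | NULL      
Hank    | NULL      
Iris    | Algorithms
Dave    | Algorithms
Yara    | Algorithms


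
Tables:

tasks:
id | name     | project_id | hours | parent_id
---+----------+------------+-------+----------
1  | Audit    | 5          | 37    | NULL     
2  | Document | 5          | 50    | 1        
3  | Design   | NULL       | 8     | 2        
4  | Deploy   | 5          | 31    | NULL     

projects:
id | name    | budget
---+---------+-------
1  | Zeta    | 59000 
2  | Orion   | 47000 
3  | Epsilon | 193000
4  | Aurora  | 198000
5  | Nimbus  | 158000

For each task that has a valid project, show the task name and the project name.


INNER JOIN keeps only tasks rows whose project_id matches an id in projects. Walk through each task:
  - task 1 (Audit): project_id=5 -> matches Nimbus
  - task 2 (Document): project_id=5 -> matches Nimbus
  - task 3 (Design): project_id=NULL, no match -> dropped
  - task 4 (Deploy): project_id=5 -> matches Nimbus
So 1 of 4 rows is dropped.

SQL:
SELECT a.name, b.name AS project
FROM tasks a
INNER JOIN projects b ON a.project_id = b.id

Result:
name     | project
---------+--------
Audit    | Nimbus 
Document | Nimbus 
Deploy   | Nimbus 


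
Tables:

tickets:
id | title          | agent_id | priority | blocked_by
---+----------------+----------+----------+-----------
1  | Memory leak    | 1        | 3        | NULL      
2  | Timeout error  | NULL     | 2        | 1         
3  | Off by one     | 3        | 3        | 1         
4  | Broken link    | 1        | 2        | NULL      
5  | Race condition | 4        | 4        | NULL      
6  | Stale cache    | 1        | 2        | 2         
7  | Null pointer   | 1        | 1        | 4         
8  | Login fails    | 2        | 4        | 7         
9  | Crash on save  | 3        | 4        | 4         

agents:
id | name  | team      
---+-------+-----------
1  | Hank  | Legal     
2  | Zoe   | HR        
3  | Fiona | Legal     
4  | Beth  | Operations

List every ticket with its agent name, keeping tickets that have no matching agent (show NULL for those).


LEFT JOIN keeps every row from tickets (the left table); where agent_id has no match in agents, the agent columns become NULL. Walk through each ticket:
  - ticket 1 (Memory leak): agent_id=1 -> matches Hank
  - ticket 2 (Timeout error): agent_id=NULL, no match -> kept with NULL
  - ticket 3 (Off by one): agent_id=3 -> matches Fiona
  - ticket 4 (Broken link): agent_id=1 -> matches Hank
  - ticket 5 (Race condition): agent_id=4 -> matches Beth
  - ticket 6 (Stale cache): agent_id=1 -> matches Hank
  - ticket 7 (Null pointer): agent_id=1 -> matches Hank
  - ticket 8 (Login fails): agent_id=2 -> matches Zoe
  - ticket 9 (Crash on save): agent_id=3 -> matches Fiona
All 9 rows appear; 1 has NULL agent.

SQL:
SELECT a.title, b.name AS agent
FROM tickets a
LEFT JOIN agents b ON a.agent_id = b.id

Result:
title          | agent
---------------+------
Memory leak    | Hank 
Timeout error  | NULL 
Off by one     | Fiona
Broken link    | Hank 
Race condition | Beth 
Stale cache    | Hank 
Null pointer   | Hank 
Login fails    | Zoe  
Crash on save  | Fiona


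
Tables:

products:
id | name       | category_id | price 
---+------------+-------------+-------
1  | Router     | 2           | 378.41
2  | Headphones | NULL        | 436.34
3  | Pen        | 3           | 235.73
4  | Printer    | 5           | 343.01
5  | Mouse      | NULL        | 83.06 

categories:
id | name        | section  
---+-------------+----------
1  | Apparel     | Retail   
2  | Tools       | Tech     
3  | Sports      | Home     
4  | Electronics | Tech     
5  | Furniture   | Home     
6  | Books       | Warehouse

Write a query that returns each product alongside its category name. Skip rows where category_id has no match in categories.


INNER JOIN keeps only products rows whose category_id matches an id in categories. Walk through each product:
  - product 1 (Router): category_id=2 -> matches Tools
  - product 2 (Headphones): category_id=NULL, no match -> dropped
  - product 3 (Pen): category_id=3 -> matches Sports
  - product 4 (Printer): category_id=5 -> matches Furniture
  - product 5 (Mouse): category_id=NULL, no match -> dropped
So 2 of 5 rows are dropped.

SQL:
SELECT a.name, b.name AS category
FROM products a
INNER JOIN categories b ON a.category_id = b.id

Result:
name    | category 
--------+----------
Router  | Tools    
Pen     | Sports   
Printer | Furniture


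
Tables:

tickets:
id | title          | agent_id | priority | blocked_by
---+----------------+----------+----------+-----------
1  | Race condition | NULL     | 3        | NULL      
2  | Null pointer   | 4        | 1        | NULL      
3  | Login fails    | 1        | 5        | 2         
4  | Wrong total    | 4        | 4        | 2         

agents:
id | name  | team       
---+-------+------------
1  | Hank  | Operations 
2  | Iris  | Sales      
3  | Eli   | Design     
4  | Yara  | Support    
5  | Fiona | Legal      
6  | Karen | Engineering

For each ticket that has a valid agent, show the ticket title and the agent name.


INNER JOIN keeps only tickets rows whose agent_id matches an id in agents. Walk through each ticket:
  - ticket 1 (Race condition): agent_id=NULL, no match -> dropped
  - ticket 2 (Null pointer): agent_id=4 -> matches Yara
  - ticket 3 (Login fails): agent_id=1 -> matches Hank
  - ticket 4 (Wrong total): agent_id=4 -> matches Yara
So 1 of 4 rows is dropped.

SQL:
SELECT a.title, b.name AS agent
FROM tickets a
INNER JOIN agents b ON a.agent_id = b.id

Result:
title        | agent
-------------+------
Null pointer | Yara 
Login fails  | Hank 
Wrong total  | Yara 


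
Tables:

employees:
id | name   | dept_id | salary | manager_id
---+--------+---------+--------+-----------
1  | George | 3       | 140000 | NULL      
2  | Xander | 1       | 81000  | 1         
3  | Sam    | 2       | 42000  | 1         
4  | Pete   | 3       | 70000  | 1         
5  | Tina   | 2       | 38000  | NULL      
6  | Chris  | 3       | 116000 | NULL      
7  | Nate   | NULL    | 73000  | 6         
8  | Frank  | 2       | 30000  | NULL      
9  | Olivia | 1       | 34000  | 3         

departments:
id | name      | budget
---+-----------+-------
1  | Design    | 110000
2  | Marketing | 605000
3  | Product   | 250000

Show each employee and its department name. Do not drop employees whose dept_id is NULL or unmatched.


LEFT JOIN keeps every row from employees (the left table); where dept_id has no match in departments, the department columns become NULL. Walk through each employee:
  - employee 1 (George): dept_id=3 -> matches Product
  - employee 2 (Xander): dept_id=1 -> matches Design
  - employee 3 (Sam): dept_id=2 -> matches Marketing
  - employee 4 (Pete): dept_id=3 -> matches Product
  - employee 5 (Tina): dept_id=2 -> matches Marketing
  - employee 6 (Chris): dept_id=3 -> matches Product
  - employee 7 (Nate): dept_id=NULL, no match -> kept with NULL
  - employee 8 (Frank): dept_id=2 -> matches Marketing
  - employee 9 (Olivia): dept_id=1 -> matches Design
All 9 rows appear; 1 has NULL department.

SQL:
SELECT a.name, b.name AS department
FROM employees a
LEFT JOIN departments b ON a.dept_id = b.id

Result:
name   | department
-------+-----------
George | Product   
Xander | Design    
Sam    | Marketing 
Pete   | Product   
Tina   | Marketing 
Chris  | Product   
Nate   | NULL      
Frank  | Marketing 
Olivia | Design    


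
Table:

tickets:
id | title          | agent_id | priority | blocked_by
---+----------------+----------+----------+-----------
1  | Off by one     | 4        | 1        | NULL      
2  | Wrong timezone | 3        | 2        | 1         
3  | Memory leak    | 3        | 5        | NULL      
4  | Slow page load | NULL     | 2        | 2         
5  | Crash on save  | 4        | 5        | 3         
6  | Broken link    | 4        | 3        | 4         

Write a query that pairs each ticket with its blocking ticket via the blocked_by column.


This is a self-join: tickets is joined to a second copy of itself, matching each row's blocked_by to another row's id. Use LEFT JOIN so rows with blocked_by=NULL are kept.
  - ticket 1 (Off by one): blocked_by=NULL -> NULL
  - ticket 2 (Wrong timezone): blocked_by=1 -> Off by one
  - ticket 3 (Memory leak): blocked_by=NULL -> NULL
  - ticket 4 (Slow page load): blocked_by=2 -> Wrong timezone
  - ticket 5 (Crash on save): blocked_by=3 -> Memory leak
  - ticket 6 (Broken link): blocked_by=4 -> Slow page load

SQL:
SELECT a.title AS item, b.title AS blocked_by
FROM tickets a
LEFT JOIN tickets b ON a.blocked_by = b.id

Result:
item           | blocked_by    
---------------+---------------
Off by one     | NULL          
Wrong timezone | Off by one    
Memory leak    | NULL          
Slow page load | Wrong timezone
Crash on save  | Memory leak   
Broken link    | Slow page load


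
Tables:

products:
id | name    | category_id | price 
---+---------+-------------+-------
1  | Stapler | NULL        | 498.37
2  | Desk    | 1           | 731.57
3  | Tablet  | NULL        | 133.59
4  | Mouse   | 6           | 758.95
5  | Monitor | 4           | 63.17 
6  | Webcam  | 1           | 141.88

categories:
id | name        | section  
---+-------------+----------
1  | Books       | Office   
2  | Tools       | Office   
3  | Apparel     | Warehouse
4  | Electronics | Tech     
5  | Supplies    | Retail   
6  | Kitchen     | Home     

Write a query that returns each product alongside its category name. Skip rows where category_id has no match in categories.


INNER JOIN keeps only products rows whose category_id matches an id in categories. Walk through each product:
  - product 1 (Stapler): category_id=NULL, no match -> dropped
  - product 2 (Desk): category_id=1 -> matches Books
  - product 3 (Tablet): category_id=NULL, no match -> dropped
  - product 4 (Mouse): category_id=6 -> matches Kitchen
  - product 5 (Monitor): category_id=4 -> matches Electronics
  - product 6 (Webcam): category_id=1 -> matches Books
So 2 of 6 rows are dropped.

SQL:
SELECT a.name, b.name AS category
FROM products a
INNER JOIN categories b ON a.category_id = b.id

Result:
name    | category   
--------+------------
Desk    | Books      
Mouse   | Kitchen    
Monitor | Electronics
Webcam  | Books      


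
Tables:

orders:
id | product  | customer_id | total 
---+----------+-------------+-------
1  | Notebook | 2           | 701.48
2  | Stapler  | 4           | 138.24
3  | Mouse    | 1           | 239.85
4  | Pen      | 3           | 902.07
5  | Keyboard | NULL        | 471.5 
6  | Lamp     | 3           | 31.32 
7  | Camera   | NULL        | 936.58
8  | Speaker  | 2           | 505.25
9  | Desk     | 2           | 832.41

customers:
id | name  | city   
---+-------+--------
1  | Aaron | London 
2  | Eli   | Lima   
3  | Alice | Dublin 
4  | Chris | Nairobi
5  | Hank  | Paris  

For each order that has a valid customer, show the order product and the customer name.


INNER JOIN keeps only orders rows whose customer_id matches an id in customers. Walk through each order:
  - order 1 (Notebook): customer_id=2 -> matches Eli
  - order 2 (Stapler): customer_id=4 -> matches Chris
  - order 3 (Mouse): customer_id=1 -> matches Aaron
  - order 4 (Pen): customer_id=3 -> matches Alice
  - order 5 (Keyboard): customer_id=NULL, no match -> dropped
  - order 6 (Lamp): customer_id=3 -> matches Alice
  - order 7 (Camera): customer_id=NULL, no match -> dropped
  - order 8 (Speaker): customer_id=2 -> matches Eli
  - order 9 (Desk): customer_id=2 -> matches Eli
So 2 of 9 rows are dropped.

SQL:
SELECT a.product, b.name AS customer
FROM orders a
INNER JOIN customers b ON a.customer_id = b.id

Result:
product  | customer
---------+---------
Notebook | Eli     
Stapler  | Chris   
Mouse    | Aaron   
Pen      | Alice   
Lamp     | Alice   
Speaker  | Eli     
Desk     | Eli     


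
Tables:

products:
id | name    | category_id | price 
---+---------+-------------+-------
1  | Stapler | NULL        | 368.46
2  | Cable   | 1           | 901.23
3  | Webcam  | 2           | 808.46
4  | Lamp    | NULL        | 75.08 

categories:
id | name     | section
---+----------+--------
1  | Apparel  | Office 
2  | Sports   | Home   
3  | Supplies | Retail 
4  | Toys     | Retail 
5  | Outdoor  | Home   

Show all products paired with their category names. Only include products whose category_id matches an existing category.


INNER JOIN keeps only products rows whose category_id matches an id in categories. Walk through each product:
  - product 1 (Stapler): category_id=NULL, no match -> dropped
  - product 2 (Cable): category_id=1 -> matches Apparel
  - product 3 (Webcam): category_id=2 -> matches Sports
  - product 4 (Lamp): category_id=NULL, no match -> dropped
So 2 of 4 rows are dropped.

SQL:
SELECT a.name, b.name AS category
FROM products a
INNER JOIN categories b ON a.category_id = b.id

Result:
name   | category
-------+---------
Cable  | Apparel 
Webcam | Sports  


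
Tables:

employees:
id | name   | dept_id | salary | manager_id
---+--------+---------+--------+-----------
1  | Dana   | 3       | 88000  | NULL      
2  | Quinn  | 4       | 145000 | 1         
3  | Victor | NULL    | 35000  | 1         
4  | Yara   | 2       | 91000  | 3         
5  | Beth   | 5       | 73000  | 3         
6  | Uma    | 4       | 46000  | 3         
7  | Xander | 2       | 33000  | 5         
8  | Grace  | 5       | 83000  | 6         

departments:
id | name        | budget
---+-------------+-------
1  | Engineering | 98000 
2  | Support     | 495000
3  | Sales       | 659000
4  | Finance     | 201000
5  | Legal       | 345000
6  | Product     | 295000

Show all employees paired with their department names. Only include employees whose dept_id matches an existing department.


INNER JOIN keeps only employees rows whose dept_id matches an id in departments. Walk through each employee:
  - employee 1 (Dana): dept_id=3 -> matches Sales
  - employee 2 (Quinn): dept_id=4 -> matches Finance
  - employee 3 (Victor): dept_id=NULL, no match -> dropped
  - employee 4 (Yara): dept_id=2 -> matches Support
  - employee 5 (Beth): dept_id=5 -> matches Legal
  - employee 6 (Uma): dept_id=4 -> matches Finance
  - employee 7 (Xander): dept_id=2 -> matches Support
  - employee 8 (Grace): dept_id=5 -> matches Legal
So 1 of 8 rows is dropped.

SQL:
SELECT a.name, b.name AS department
FROM employees a
INNER JOIN departments b ON a.dept_id = b.id

Result:
name   | department
-------+-----------
Dana   | Sales     
Quinn  | Finance   
Yara   | Support   
Beth   | Legal     
Uma    | Finance   
Xander | Support   
Grace  | Legal     


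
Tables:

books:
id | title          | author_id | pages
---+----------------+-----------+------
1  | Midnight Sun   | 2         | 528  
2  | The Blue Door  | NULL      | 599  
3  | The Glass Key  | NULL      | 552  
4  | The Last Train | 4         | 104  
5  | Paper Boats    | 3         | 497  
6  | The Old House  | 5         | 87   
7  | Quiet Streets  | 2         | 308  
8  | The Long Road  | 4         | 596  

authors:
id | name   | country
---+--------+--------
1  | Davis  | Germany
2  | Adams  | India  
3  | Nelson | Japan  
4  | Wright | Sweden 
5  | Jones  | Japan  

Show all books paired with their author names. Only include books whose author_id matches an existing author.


INNER JOIN keeps only books rows whose author_id matches an id in authors. Walk through each book:
  - book 1 (Midnight Sun): author_id=2 -> matches Adams
  - book 2 (The Blue Door): author_id=NULL, no match -> dropped
  - book 3 (The Glass Key): author_id=NULL, no match -> dropped
  - book 4 (The Last Train): author_id=4 -> matches Wright
  - book 5 (Paper Boats): author_id=3 -> matches Nelson
  - book 6 (The Old House): author_id=5 -> matches Jones
  - book 7 (Quiet Streets): author_id=2 -> matches Adams
  - book 8 (The Long Road): author_id=4 -> matches Wright
So 2 of 8 rows are dropped.

SQL:
SELECT a.title, b.name AS author
FROM books a
INNER JOIN authors b ON a.author_id = b.id

Result:
title          | author
---------------+-------
Midnight Sun   | Adams 
The Last Train | Wright
Paper Boats    | Nelson
The Old House  | Jones 
Quiet Streets  | Adams 
The Long Road  | Wright


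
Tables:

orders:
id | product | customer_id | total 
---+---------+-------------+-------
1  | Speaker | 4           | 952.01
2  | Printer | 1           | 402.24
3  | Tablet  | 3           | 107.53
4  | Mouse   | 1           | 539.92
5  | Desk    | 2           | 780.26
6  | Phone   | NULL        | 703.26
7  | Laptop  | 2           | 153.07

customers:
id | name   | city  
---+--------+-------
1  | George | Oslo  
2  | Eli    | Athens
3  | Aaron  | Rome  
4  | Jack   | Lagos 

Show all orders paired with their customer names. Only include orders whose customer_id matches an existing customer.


INNER JOIN keeps only orders rows whose customer_id matches an id in customers. Walk through each order:
  - order 1 (Speaker): customer_id=4 -> matches Jack
  - order 2 (Printer): customer_id=1 -> matches George
  - order 3 (Tablet): customer_id=3 -> matches Aaron
  - order 4 (Mouse): customer_id=1 -> matches George
  - order 5 (Desk): customer_id=2 -> matches Eli
  - order 6 (Phone): customer_id=NULL, no match -> dropped
  - order 7 (Laptop): customer_id=2 -> matches Eli
So 1 of 7 rows is dropped.

SQL:
SELECT a.product, b.name AS customer
FROM orders a
INNER JOIN customers b ON a.customer_id = b.id

Result:
product | customer
--------+---------
Speaker | Jack    
Printer | George  
Tablet  | Aaron   
Mouse   | George  
Desk    | Eli     
Laptop  | Eli     


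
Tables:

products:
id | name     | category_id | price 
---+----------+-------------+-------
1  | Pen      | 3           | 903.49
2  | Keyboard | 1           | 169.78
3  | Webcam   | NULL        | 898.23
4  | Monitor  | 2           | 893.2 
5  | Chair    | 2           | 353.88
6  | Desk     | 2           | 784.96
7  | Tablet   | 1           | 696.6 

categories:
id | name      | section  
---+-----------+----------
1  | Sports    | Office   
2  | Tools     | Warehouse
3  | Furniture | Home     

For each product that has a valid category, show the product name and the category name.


INNER JOIN keeps only products rows whose category_id matches an id in categories. Walk through each product:
  - product 1 (Pen): category_id=3 -> matches Furniture
  - product 2 (Keyboard): category_id=1 -> matches Sports
  - product 3 (Webcam): category_id=NULL, no match -> dropped
  - product 4 (Monitor): category_id=2 -> matches Tools
  - product 5 (Chair): category_id=2 -> matches Tools
  - product 6 (Desk): category_id=2 -> matches Tools
  - product 7 (Tablet): category_id=1 -> matches Sports
So 1 of 7 rows is dropped.

SQL:
SELECT a.name, b.name AS category
FROM products a
INNER JOIN categories b ON a.category_id = b.id

Result:
name     | category 
---------+----------
Pen      | Furniture
Keyboard | Sports   
Monitor  | Tools    
Chair    | Tools    
Desk     | Tools    
Tablet   | Sports   
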